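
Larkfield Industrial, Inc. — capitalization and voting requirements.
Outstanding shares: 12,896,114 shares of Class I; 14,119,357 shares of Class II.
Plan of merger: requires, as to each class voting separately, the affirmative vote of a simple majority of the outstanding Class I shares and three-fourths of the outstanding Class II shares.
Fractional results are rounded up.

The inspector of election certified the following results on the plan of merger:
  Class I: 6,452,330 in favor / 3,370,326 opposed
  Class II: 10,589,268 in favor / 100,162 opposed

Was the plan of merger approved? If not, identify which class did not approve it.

Class I: a majority of 12896114 is 6448058; 6,448,058 required, 6,452,330 in favor — approved.
Class II: 3/4 of 14119357 = 10589517.75, rounded up to 10589518; 10,589,518 required, 10,589,268 in favor — not approved.

Not approved — the Class II shares did not give the required vote.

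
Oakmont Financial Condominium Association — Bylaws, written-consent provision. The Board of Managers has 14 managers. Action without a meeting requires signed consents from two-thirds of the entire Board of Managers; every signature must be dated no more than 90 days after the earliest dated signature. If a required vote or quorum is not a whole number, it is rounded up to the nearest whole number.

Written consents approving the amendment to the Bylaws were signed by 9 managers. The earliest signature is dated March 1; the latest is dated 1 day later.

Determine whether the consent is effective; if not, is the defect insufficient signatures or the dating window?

Signatures required: two-thirds of 14 — 2/3 of 14 = 9.33, rounded up to 10, so 10 needed; 9 signed. Insufficient.
Dating window: the latest signature is 1 day after the earliest; the limit is 90 days. Within the window.

Not effective — insufficient signatures.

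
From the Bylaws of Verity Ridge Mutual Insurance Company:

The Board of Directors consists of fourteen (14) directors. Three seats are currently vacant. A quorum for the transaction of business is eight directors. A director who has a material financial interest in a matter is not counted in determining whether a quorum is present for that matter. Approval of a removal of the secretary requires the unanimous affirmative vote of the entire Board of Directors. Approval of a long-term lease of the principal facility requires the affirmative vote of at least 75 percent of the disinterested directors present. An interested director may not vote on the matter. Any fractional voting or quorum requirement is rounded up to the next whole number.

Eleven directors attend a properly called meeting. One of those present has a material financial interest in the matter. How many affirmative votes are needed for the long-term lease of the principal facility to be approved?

The long-term lease of the principal facility requires three-fourths of the disinterested directors present (11 − 1 = 10).
3/4 of 10 = 7.50, rounded up to 8.

8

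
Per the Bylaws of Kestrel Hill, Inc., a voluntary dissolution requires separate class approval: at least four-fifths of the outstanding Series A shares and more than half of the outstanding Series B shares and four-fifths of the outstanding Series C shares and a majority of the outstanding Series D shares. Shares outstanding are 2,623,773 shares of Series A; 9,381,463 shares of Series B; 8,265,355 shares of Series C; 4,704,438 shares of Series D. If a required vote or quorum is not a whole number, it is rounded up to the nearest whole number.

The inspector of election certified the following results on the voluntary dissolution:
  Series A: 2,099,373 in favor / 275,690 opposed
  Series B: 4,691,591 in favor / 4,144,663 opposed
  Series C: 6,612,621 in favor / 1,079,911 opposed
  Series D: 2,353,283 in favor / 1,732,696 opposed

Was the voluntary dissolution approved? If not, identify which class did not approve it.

Approved — every class gave the required vote.

Series A: 4/5 of 2623773 = 2099018.40, rounded up to 2099019; 2,099,019 required, 2,099,373 in favor — approved.
Series B: a majority of 9381463 is 4690732; 4,690,732 required, 4,691,591 in favor — approved.
Series C: 4/5 of 8265355 = 6612284; 6,612,284 required, 6,612,621 in favor — approved.
Series D: a majority of 4704438 is 2352220; 2,352,220 required, 2,353,283 in favor — approved.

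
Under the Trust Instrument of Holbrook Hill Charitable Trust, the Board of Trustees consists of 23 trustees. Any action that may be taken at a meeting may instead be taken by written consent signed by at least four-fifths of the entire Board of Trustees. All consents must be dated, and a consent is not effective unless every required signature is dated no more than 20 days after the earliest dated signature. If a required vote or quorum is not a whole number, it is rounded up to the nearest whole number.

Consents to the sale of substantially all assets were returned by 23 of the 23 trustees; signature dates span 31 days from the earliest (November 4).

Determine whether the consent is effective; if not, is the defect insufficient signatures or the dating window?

Signatures required: at least four-fifths of 23 — 4/5 of 23 = 18.40, rounded up to 19, so 19 needed; 23 signed. Sufficient.
Dating window: the latest signature is 31 days after the earliest; the limit is 20 days. Outside the window.

Not effective — dating-window requirement not satisfied.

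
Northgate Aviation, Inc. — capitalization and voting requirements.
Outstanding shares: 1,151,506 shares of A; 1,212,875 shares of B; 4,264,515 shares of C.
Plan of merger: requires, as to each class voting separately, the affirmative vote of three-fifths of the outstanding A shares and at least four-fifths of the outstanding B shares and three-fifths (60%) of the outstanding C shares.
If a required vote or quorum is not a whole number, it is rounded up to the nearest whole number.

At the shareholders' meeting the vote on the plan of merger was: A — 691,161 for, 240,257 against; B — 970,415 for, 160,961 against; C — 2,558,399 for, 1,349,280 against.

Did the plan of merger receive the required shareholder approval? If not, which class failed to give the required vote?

A: 3/5 of 1151506 = 690903.60, rounded up to 690904; 690,904 required, 691,161 in favor — approved.
B: 4/5 of 1212875 = 970300; 970,300 required, 970,415 in favor — approved.
C: 3/5 of 4264515 = 2558709; 2,558,709 required, 2,558,399 in favor — not approved.

Not approved — the C shares did not give the required vote.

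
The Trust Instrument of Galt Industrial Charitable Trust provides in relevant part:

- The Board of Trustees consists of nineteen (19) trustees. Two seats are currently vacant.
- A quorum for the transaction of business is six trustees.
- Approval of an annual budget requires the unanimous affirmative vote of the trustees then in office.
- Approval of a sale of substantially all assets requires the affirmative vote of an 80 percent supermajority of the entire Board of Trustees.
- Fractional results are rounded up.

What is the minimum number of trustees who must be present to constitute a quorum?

The quorum is fixed at 6.

6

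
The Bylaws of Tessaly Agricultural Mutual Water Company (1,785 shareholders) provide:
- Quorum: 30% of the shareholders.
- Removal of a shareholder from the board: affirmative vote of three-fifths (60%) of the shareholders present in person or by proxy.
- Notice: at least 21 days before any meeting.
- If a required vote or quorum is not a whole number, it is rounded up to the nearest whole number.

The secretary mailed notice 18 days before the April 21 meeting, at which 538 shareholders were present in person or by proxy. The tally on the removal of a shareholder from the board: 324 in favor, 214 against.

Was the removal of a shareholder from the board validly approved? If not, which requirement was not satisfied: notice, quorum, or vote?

Invalid — notice requirement not satisfied.

Notice: 18 days given; 21 required. Not satisfied.
Quorum: 30% of 1,785 = 535.50, rounded up to 536; 538 present. Satisfied.
Vote: requires three-fifths of those present (538); 3/5 of 538 = 322.80, rounded up to 323, so 323 needed; 324 in favor. Satisfied.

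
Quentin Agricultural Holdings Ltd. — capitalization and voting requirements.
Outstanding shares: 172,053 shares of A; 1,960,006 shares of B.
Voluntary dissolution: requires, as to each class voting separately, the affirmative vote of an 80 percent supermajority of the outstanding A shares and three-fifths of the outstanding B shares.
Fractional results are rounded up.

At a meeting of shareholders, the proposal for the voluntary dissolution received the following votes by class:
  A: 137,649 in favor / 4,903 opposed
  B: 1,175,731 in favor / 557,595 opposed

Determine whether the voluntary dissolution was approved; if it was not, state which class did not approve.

A: 4/5 of 172053 = 137642.40, rounded up to 137643; 137,643 required, 137,649 in favor — approved.
B: 3/5 of 1960006 = 1176003.60, rounded up to 1176004; 1,176,004 required, 1,175,731 in favor — not approved.

Not approved — the B shares did not give the required vote.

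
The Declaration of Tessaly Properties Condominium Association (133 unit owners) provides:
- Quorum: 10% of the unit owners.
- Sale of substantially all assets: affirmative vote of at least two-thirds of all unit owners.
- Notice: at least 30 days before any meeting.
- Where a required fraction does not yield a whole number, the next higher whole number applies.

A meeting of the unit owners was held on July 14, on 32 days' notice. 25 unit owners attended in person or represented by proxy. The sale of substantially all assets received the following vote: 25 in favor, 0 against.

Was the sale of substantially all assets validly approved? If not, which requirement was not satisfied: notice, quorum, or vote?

Invalid — vote requirement not satisfied.

Notice: 32 days given; 30 required. Satisfied.
Quorum: 10% of 133 = 13.30, rounded up to 14; 25 present. Satisfied.
Vote: requires two-thirds of all unit owners (133); 2/3 of 133 = 88.67, rounded up to 89, so 89 needed; 25 in favor. Not satisfied.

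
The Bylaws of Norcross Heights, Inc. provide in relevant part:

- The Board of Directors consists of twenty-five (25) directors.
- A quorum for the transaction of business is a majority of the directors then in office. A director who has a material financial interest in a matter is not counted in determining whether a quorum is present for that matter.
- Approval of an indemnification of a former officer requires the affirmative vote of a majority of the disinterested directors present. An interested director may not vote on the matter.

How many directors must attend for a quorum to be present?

A majority of 25 is 13.

13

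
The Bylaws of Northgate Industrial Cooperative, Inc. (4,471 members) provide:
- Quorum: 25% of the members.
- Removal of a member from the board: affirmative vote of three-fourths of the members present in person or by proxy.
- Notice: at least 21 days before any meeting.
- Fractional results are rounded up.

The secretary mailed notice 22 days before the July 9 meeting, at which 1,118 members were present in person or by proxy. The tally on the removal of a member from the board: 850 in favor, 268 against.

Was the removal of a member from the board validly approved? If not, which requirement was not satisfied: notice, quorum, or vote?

Valid — all requirements satisfied.

Notice: 22 days given; 21 required. Satisfied.
Quorum: 25% of 4,471 = 1,117.75, rounded up to 1,118; 1,118 present. Satisfied.
Vote: requires three-fourths of those present (1,118); 3/4 of 1118 = 838.50, rounded up to 839, so 839 needed; 850 in favor. Satisfied.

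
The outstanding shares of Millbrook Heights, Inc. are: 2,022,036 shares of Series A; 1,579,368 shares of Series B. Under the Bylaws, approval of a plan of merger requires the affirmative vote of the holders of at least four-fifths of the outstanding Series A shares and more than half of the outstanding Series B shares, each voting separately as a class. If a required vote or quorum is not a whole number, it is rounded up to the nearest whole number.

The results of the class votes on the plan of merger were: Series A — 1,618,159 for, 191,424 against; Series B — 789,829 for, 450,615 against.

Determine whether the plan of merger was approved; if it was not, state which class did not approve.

Approved — every class gave the required vote.

Series A: 4/5 of 2022036 = 1617628.80, rounded up to 1617629; 1,617,629 required, 1,618,159 in favor — approved.
Series B: a majority of 1579368 is 789685; 789,685 required, 789,829 in favor — approved.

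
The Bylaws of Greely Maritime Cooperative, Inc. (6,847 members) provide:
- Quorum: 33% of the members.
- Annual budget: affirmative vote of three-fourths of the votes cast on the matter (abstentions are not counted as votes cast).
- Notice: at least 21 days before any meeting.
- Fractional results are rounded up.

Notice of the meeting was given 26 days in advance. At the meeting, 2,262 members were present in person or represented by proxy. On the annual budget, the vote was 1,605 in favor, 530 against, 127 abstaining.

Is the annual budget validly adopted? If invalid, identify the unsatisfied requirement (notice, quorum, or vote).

Notice: 26 days given; 21 required. Satisfied.
Quorum: 33% of 6,847 = 2,259.51, rounded up to 2,260; 2,262 present. Satisfied.
Vote: requires three-fourths of the votes cast (2,262 − 127 abstaining = 2,135); 3/4 of 2135 = 1601.25, rounded up to 1602, so 1,602 needed; 1,605 in favor. Satisfied.

Valid — all requirements satisfied.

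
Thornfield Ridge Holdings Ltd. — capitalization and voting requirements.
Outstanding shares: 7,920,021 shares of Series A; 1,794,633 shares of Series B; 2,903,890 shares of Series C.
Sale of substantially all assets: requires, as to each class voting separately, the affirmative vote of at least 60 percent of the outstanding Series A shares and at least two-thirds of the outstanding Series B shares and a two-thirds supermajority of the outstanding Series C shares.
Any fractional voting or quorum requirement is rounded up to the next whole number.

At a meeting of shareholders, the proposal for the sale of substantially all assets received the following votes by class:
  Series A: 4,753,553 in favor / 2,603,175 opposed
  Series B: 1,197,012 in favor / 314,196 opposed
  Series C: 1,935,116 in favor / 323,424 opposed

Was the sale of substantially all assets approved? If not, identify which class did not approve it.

Not approved — the Series C shares did not give the required vote.

Series A: 3/5 of 7920021 = 4752012.60, rounded up to 4752013; 4,752,013 required, 4,753,553 in favor — approved.
Series B: 2/3 of 1794633 = 1196422; 1,196,422 required, 1,197,012 in favor — approved.
Series C: 2/3 of 2903890 = 1935926.67, rounded up to 1935927; 1,935,927 required, 1,935,116 in favor — not approved.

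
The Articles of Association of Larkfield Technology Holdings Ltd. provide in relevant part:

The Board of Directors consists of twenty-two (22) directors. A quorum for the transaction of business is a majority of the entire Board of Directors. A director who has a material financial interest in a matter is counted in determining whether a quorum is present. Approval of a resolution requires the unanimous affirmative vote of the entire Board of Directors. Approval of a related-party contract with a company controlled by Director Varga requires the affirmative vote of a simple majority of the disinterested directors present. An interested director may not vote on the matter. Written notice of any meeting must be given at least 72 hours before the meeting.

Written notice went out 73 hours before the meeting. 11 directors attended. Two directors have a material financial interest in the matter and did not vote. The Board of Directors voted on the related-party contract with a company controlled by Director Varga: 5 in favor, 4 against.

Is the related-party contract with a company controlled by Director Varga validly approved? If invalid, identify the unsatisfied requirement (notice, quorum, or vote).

Invalid — quorum requirement not satisfied.

Notice: 73 hours given; 72 required (73 ≥ 72). Satisfied.
Quorum: 11 present (interested directors count toward quorum); quorum is 12. Not satisfied.
Vote: the related-party contract with a company controlled by Director Varga requires a majority of the disinterested directors present (11 − 2 = 9). A majority of 9 is 5, so 5 affirmative votes are needed; 5 voted in favor. Satisfied. (Moot — without a quorum no business can be validly transacted.)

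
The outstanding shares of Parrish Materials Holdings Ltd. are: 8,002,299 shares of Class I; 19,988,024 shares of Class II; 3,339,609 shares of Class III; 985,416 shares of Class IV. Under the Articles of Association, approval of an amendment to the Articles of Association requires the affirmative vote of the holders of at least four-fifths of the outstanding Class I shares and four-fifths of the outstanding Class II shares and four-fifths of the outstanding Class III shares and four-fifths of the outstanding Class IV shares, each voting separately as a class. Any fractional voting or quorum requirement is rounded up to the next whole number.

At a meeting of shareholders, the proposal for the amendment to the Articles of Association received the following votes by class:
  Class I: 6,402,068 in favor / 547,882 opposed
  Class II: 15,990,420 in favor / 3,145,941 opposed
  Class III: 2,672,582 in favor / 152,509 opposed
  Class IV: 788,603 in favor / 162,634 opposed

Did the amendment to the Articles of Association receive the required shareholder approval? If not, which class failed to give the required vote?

Approved — every class gave the required vote.

Class I: 4/5 of 8002299 = 6401839.20, rounded up to 6401840; 6,401,840 required, 6,402,068 in favor — approved.
Class II: 4/5 of 19988024 = 15990419.20, rounded up to 15990420; 15,990,420 required, 15,990,420 in favor — approved.
Class III: 4/5 of 3339609 = 2671687.20, rounded up to 2671688; 2,671,688 required, 2,672,582 in favor — approved.
Class IV: 4/5 of 985416 = 788332.80, rounded up to 788333; 788,333 required, 788,603 in favor — approved.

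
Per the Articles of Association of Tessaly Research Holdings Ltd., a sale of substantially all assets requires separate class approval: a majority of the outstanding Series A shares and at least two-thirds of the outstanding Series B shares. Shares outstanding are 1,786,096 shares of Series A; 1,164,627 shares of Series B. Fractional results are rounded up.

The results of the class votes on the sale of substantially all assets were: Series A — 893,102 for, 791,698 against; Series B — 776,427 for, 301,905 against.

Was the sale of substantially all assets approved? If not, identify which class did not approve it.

Series A: a majority of 1786096 is 893049; 893,049 required, 893,102 in favor — approved.
Series B: 2/3 of 1164627 = 776418; 776,418 required, 776,427 in favor — approved.

Approved — every class gave the required vote.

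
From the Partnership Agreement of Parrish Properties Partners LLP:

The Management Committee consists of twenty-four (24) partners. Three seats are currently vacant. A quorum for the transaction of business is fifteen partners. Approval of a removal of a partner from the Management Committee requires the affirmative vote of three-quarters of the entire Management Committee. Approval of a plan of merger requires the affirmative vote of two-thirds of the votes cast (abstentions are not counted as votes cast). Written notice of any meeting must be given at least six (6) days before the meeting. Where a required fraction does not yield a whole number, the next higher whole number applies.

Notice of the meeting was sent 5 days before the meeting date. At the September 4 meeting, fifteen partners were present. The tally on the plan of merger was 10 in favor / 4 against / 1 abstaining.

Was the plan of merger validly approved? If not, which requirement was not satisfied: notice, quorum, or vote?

Invalid — notice requirement not satisfied.

Notice: 5 days given; 6 required (5 < 6). Not satisfied.
Quorum: 15 present; quorum is 15. Satisfied.
Vote: the plan of merger requires two-thirds of the votes cast (15 present − 1 abstaining = 14). 2/3 of 14 = 9.33, rounded up to 10, so 10 affirmative votes are needed; 10 voted in favor. Satisfied.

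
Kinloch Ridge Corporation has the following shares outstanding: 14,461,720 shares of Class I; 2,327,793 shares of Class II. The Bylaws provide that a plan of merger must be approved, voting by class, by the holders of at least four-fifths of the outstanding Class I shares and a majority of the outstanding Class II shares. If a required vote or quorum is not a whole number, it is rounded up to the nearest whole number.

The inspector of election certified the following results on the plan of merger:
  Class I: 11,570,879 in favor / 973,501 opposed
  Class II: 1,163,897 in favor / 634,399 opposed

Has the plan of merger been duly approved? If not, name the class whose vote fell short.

Approved — every class gave the required vote.

Class I: 4/5 of 14461720 = 11569376; 11,569,376 required, 11,570,879 in favor — approved.
Class II: a majority of 2327793 is 1163897; 1,163,897 required, 1,163,897 in favor — approved.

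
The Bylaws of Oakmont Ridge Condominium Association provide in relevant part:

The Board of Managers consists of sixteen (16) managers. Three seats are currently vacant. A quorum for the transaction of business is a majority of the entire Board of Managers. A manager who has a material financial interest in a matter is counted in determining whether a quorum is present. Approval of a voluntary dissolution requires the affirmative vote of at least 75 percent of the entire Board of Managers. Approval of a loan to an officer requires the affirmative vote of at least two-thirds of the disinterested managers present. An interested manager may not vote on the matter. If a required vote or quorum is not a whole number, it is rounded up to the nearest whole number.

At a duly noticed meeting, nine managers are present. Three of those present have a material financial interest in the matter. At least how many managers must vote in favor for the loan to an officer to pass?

4

The loan to an officer requires two-thirds of the disinterested managers present (9 − 3 = 6).
2/3 of 6 = 4.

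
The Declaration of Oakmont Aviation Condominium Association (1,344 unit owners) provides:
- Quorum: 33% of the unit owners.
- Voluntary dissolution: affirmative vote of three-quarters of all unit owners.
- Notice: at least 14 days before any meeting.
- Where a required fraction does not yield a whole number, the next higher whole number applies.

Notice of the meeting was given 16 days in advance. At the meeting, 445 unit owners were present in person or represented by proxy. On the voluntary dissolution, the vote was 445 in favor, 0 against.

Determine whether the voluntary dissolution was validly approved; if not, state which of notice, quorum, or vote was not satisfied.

Notice: 16 days given; 14 required. Satisfied.
Quorum: 33% of 1,344 = 443.52, rounded up to 444; 445 present. Satisfied.
Vote: requires three-fourths of all unit owners (1,344); 3/4 of 1344 = 1008, so 1,008 needed; 445 in favor. Not satisfied.

Invalid — vote requirement not satisfied.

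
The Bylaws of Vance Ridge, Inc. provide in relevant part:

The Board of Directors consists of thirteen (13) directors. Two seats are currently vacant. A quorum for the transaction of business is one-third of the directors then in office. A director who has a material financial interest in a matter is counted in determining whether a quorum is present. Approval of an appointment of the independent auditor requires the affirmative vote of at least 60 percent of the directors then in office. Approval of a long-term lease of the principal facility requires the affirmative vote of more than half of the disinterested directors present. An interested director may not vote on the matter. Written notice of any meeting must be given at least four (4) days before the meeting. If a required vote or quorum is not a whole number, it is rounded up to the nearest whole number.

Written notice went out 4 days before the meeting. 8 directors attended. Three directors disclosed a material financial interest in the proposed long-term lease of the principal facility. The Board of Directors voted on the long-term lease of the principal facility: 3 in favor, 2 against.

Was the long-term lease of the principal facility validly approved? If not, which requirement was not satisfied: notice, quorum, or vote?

Valid — all requirements satisfied.

Notice: 4 days given; 4 required (4 ≥ 4). Satisfied.
Quorum: 8 present (interested directors count toward quorum); quorum is 4. Satisfied.
Vote: the long-term lease of the principal facility requires a majority of the disinterested directors present (8 − 3 = 5). A majority of 5 is 3, so 3 affirmative votes are needed; 3 voted in favor. Satisfied.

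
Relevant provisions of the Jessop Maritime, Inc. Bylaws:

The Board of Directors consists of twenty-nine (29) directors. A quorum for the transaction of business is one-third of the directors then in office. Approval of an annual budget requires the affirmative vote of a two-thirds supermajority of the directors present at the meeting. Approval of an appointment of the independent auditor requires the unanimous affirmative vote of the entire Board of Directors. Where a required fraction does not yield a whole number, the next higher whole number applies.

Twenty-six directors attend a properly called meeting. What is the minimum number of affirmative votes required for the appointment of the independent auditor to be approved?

The appointment of the independent auditor requires the unanimous vote of the entire Board of Directors (29).
Unanimous means all 29.
(Only 26 can vote, so the appointment of the independent auditor cannot pass at this meeting, but the required vote is still 29.)

29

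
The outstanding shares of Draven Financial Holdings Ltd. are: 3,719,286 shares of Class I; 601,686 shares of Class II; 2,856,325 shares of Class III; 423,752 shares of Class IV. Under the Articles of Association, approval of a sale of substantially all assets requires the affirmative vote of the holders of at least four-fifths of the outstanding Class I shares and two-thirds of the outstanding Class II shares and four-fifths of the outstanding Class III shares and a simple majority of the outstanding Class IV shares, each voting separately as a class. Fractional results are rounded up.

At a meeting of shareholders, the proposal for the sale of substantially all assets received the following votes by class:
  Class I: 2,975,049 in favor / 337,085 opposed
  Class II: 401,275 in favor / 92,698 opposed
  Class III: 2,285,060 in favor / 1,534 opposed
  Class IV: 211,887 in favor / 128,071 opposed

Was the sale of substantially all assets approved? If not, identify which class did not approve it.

Class I: 4/5 of 3719286 = 2975428.80, rounded up to 2975429; 2,975,429 required, 2,975,049 in favor — not approved.
Class II: 2/3 of 601686 = 401124; 401,124 required, 401,275 in favor — approved.
Class III: 4/5 of 2856325 = 2285060; 2,285,060 required, 2,285,060 in favor — approved.
Class IV: a majority of 423752 is 211877; 211,877 required, 211,887 in favor — approved.

Not approved — the Class I shares did not give the required vote.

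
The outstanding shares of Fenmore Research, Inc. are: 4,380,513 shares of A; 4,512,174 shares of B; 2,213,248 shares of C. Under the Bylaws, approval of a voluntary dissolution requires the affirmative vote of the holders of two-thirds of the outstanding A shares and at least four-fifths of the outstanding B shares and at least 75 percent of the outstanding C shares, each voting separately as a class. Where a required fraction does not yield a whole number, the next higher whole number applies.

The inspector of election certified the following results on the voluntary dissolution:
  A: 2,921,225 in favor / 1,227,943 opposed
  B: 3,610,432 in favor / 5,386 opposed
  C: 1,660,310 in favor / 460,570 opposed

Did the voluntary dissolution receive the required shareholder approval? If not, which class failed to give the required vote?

Approved — every class gave the required vote.

A: 2/3 of 4380513 = 2920342; 2,920,342 required, 2,921,225 in favor — approved.
B: 4/5 of 4512174 = 3609739.20, rounded up to 3609740; 3,609,740 required, 3,610,432 in favor — approved.
C: 3/4 of 2213248 = 1659936; 1,659,936 required, 1,660,310 in favor — approved.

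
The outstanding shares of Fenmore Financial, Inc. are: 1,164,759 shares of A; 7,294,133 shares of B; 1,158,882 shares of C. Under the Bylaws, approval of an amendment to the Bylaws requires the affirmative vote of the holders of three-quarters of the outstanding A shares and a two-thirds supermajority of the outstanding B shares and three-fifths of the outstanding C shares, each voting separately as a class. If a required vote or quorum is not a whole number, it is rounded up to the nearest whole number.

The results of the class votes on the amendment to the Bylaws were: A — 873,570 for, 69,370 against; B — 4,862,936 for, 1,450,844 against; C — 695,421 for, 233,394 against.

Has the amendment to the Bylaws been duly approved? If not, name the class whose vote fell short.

Approved — every class gave the required vote.

A: 3/4 of 1164759 = 873569.25, rounded up to 873570; 873,570 required, 873,570 in favor — approved.
B: 2/3 of 7294133 = 4862755.33, rounded up to 4862756; 4,862,756 required, 4,862,936 in favor — approved.
C: 3/5 of 1158882 = 695329.20, rounded up to 695330; 695,330 required, 695,421 in favor — approved.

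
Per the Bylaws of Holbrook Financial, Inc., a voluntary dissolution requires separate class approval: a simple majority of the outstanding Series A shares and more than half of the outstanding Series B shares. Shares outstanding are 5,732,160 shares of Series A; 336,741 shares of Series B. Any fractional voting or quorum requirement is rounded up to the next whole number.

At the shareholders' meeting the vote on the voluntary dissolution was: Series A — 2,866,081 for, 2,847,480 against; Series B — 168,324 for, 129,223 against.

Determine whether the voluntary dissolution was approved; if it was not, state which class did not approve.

Not approved — the Series B shares did not give the required vote.

Series A: a majority of 5732160 is 2866081; 2,866,081 required, 2,866,081 in favor — approved.
Series B: a majority of 336741 is 168371; 168,371 required, 168,324 in favor — not approved.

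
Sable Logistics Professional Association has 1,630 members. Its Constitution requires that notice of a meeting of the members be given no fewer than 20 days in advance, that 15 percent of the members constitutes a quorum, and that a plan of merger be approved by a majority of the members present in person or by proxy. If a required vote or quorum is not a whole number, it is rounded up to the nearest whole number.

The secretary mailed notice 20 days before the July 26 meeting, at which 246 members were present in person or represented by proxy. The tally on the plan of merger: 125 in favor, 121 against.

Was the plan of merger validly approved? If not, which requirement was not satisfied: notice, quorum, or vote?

Valid — all requirements satisfied.

Notice: 20 days given; 20 required. Satisfied.
Quorum: 15% of 1,630 = 244.50, rounded up to 245; 246 present. Satisfied.
Vote: requires a majority of those present (246); a majority of 246 is 124, so 124 needed; 125 in favor. Satisfied.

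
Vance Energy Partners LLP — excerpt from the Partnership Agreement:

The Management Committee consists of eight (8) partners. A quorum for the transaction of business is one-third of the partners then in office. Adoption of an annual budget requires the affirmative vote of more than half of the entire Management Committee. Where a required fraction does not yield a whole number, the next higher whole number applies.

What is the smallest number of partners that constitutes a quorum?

1/3 of 8 = 2.67, rounded up to 3.

3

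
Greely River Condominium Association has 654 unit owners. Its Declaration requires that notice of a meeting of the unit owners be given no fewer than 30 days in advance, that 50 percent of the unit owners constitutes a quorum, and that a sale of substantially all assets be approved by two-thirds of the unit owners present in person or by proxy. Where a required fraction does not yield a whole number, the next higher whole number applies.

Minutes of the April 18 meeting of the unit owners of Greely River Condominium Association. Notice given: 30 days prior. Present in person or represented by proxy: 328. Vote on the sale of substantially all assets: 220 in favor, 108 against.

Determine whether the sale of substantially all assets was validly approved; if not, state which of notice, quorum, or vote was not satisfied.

Notice: 30 days given; 30 required. Satisfied.
Quorum: 50% of 654 = 327; 328 present. Satisfied.
Vote: requires two-thirds of those present (328); 2/3 of 328 = 218.67, rounded up to 219, so 219 needed; 220 in favor. Satisfied.

Valid — all requirements satisfied.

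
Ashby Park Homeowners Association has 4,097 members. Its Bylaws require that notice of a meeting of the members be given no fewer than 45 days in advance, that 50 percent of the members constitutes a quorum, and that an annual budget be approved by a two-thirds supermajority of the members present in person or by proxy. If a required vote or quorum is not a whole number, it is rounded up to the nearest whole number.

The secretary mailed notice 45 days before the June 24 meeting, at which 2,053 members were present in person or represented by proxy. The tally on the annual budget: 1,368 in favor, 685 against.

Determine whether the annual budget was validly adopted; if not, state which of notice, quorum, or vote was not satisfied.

Notice: 45 days given; 45 required. Satisfied.
Quorum: 50% of 4,097 = 2,048.50, rounded up to 2,049; 2,053 present. Satisfied.
Vote: requires two-thirds of those present (2,053); 2/3 of 2053 = 1368.67, rounded up to 1369, so 1,369 needed; 1,368 in favor. Not satisfied.

Invalid — vote requirement not satisfied.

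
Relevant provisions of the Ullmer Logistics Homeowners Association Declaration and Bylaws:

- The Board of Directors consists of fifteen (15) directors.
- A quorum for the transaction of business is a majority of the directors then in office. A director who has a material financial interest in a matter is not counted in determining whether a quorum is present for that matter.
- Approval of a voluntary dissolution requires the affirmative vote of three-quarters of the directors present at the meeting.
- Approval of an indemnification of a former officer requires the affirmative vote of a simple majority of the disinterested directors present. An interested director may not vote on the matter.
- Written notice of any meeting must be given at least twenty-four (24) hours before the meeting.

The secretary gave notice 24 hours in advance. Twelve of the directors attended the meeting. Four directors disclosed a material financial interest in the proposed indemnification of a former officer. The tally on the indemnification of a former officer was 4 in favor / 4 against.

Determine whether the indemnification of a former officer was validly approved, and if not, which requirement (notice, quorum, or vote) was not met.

Invalid — vote requirement not satisfied.

Notice: 24 hours given; 24 required (24 ≥ 24). Satisfied.
Quorum: 12 present, but the 4 interested directors do not count, leaving 8. Quorum is 8. Satisfied.
Vote: the indemnification of a former officer requires a majority of the disinterested directors present (12 − 4 = 8). A majority of 8 is 5, so 5 affirmative votes are needed; 4 voted in favor. Not satisfied.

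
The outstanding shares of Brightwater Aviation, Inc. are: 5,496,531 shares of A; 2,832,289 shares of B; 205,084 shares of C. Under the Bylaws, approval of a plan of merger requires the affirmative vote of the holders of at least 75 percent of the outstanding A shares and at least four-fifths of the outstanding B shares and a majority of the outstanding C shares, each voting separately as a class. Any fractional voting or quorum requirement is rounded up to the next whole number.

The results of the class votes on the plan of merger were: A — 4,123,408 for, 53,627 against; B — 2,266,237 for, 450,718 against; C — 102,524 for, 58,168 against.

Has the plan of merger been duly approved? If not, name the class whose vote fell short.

A: 3/4 of 5496531 = 4122398.25, rounded up to 4122399; 4,122,399 required, 4,123,408 in favor — approved.
B: 4/5 of 2832289 = 2265831.20, rounded up to 2265832; 2,265,832 required, 2,266,237 in favor — approved.
C: a majority of 205084 is 102543; 102,543 required, 102,524 in favor — not approved.

Not approved — the C shares did not give the required vote.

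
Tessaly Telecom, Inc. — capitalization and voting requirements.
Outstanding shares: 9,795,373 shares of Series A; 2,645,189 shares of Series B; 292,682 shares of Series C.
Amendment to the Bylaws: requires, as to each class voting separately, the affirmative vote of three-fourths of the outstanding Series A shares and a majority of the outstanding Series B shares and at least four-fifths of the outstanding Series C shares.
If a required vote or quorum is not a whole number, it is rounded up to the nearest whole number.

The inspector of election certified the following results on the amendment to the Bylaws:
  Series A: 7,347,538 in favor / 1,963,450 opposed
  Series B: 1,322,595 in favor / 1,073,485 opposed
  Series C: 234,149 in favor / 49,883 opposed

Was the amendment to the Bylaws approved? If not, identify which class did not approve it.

Series A: 3/4 of 9795373 = 7346529.75, rounded up to 7346530; 7,346,530 required, 7,347,538 in favor — approved.
Series B: a majority of 2645189 is 1322595; 1,322,595 required, 1,322,595 in favor — approved.
Series C: 4/5 of 292682 = 234145.60, rounded up to 234146; 234,146 required, 234,149 in favor — approved.

Approved — every class gave the required vote.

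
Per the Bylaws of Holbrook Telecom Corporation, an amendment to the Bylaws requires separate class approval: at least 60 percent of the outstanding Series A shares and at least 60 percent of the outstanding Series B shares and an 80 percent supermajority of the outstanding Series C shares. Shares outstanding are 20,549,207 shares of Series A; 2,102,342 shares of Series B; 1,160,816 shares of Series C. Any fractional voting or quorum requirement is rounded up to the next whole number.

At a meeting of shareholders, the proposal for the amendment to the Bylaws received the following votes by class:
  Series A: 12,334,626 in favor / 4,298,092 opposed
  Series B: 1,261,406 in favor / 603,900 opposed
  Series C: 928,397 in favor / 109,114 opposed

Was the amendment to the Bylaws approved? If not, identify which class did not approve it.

Not approved — the Series C shares did not give the required vote.

Series A: 3/5 of 20549207 = 12329524.20, rounded up to 12329525; 12,329,525 required, 12,334,626 in favor — approved.
Series B: 3/5 of 2102342 = 1261405.20, rounded up to 1261406; 1,261,406 required, 1,261,406 in favor — approved.
Series C: 4/5 of 1160816 = 928652.80, rounded up to 928653; 928,653 required, 928,397 in favor — not approved.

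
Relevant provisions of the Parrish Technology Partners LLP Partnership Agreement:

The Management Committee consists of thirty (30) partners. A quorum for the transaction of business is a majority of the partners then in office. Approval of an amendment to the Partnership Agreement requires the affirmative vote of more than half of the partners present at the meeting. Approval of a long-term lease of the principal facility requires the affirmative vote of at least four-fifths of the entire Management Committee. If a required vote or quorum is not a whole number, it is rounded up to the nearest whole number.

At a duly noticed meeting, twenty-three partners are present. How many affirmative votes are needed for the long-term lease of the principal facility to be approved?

24

The long-term lease of the principal facility requires four-fifths of the entire Management Committee (30).
4/5 of 30 = 24.
(Only 23 can vote, so the long-term lease of the principal facility cannot pass at this meeting, but the required vote is still 24.)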